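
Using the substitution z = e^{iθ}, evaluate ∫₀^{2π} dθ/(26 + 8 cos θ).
Let J = ∫₀^{2π} dθ/(26 + 8 cos θ).
Put z = e^{iθ}: then cos θ = (z + 1/z)/2, dθ = dz/(iz), and z runs once counterclockwise around |z| = 1:
  J = ∮_{|z|=1} 1/(26 + 8*(z + 1/z)/2) · dz/(iz) = (2/i) ∮_{|z|=1} dz/(8*z^2 + 52*z + 8).
The roots of 8*z^2 + 52*z + 8 are z = (-26 ± sqrt(26^2 - 8^2))/8, with sqrt(612) = 6*sqrt(17); their product is 1, so only z₊ = -13/4 + 3*sqrt(17)/4 lies inside the unit circle (z₋ = -13/4 - 3*sqrt(17)/4 lies outside).
z₊ is a simple zero of q(z) = 8*z^2 + 52*z + 8, so Res(1/q, z₊) = 1/q'(z₊) with q'(z) = 16*z + 52; and q'(z₊) = 8*(z₊ - z₋) = 12*sqrt(17).
Therefore J = (2/i) · 2πi · 1/(12*sqrt(17)) = 2*pi/(6*sqrt(17)) = sqrt(17)*pi/51

Final answer: sqrt(17)*pi/51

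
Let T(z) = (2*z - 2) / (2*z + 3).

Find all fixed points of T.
T(z) = z means 2*z - 2 = z*(2*z + 3), i.e.
  2*z^2 + z + 2 = 0.
Discriminant: (1)^2 - 4*(2)*(2) = -15, so the roots are complex conjugates.
  z = (-1 ± I*sqrt(15))/(2*(2))
Fixed points: {-1/4 - sqrt(15)*I/4, -1/4 + sqrt(15)*I/4}

Final answer: {-1/4 - sqrt(15)*I/4, -1/4 + sqrt(15)*I/4}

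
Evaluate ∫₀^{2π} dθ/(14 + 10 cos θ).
sqrt(6)*pi/12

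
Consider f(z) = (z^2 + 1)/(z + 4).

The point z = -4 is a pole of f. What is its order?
1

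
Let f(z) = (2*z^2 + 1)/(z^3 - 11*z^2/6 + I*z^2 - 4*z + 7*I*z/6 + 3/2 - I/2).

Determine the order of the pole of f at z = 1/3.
Factor the denominator:
  z^3 - 11*z^2/6 + I*z^2 - 4*z + 7*I*z/6 + 3/2 - I/2 = (z - 1/3)*(z + 3/2)*(z - 3 + I)

The numerator P(z) = 2*z^2 + 1 has P(1/3) = 11/9 ≠ 0, so no factor of (z - 1/3) cancels.
Near z = 1/3 we can therefore write f(z) = g(z)/(z - 1/3) with g analytic at 1/3 and g(1/3) ≠ 0 (g is the numerator divided by the remaining denominator factors).

Hence z = 1/3 is a pole of order 1.

Final answer: 1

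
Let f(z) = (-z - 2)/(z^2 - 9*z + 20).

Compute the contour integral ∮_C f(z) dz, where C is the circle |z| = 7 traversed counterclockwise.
By the residue theorem, ∮_C f(z) dz = 2πi · (sum of the residues of f at the poles inside |z| = 7).

The denominator factors as (z - 4)*(z - 5), so the singularities of f are simple poles at z = 4, z = 5.
  |4|² = 16 < 49 = 7², so this pole is inside the contour.
  |5|² = 25 < 49 = 7², so this pole is inside the contour.

With P(z) = -z - 2 and Q(z) = z^2 - 9*z + 20, each pole is simple, so Res(f, z₀) = P(z₀)/Q'(z₀) with Q'(z) = 2*z - 9.
  Res(f, 4) = P(4)/Q'(4) = (-6)/(-1) = 6
  Res(f, 5) = P(5)/Q'(5) = (-7)/(1) = -7

Sum of residues inside C: -1
∮_C f(z) dz = 2πi · (-1) = -2*I*pi

Final answer: -2*I*pi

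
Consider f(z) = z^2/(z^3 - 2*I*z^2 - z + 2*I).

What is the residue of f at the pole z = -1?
1/10 - I/5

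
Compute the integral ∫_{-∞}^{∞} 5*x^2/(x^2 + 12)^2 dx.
Let f(z) = 5*z^2/(z^2 + 12)^2. The denominator has no real zeros and deg Q - deg P = 2 ≥ 2, so the integral of f over the upper semicircle |z| = R tends to 0 as R → ∞. Closing the contour in the upper half-plane,
  ∫_{-∞}^{∞} f(x) dx = 2πi · Σ Res(f, z_k)  over the poles with Im z_k > 0.

Zeros of the denominator: z^2 + 12 = 0 gives z = ±2*sqrt(3)*I.
Upper half-plane: z = 2*sqrt(3)*I (a pole of order 2).

Write f(z) = g(z)/(z - 2*sqrt(3)*I)^2 with g(z) = 5*z^2/(z + 2*sqrt(3)*I)^2. For a double pole, Res(f, z₀) = g'(z₀):
  g'(z) = 20*sqrt(3)*I*z/(z + 2*sqrt(3)*I)^3
  Res(f, 2*sqrt(3)*I) = g'(2*sqrt(3)*I) = -5*sqrt(3)*I/24

∫_{-∞}^{∞} f(x) dx = 2πi · (-5*sqrt(3)*I/24) = 5*sqrt(3)*pi/12

Final answer: 5*sqrt(3)*pi/12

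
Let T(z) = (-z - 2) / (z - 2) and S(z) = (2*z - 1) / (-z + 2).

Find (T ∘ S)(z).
(T ∘ S)(z) = T(S(z)) = ((-1)*S(z) + (-2))/((1)*S(z) + (-2)). Multiply numerator and denominator by -z + 2:
  numerator:   (-1)*(2*z - 1) + (-2)*(-z + 2) = -3
  denominator: (1)*(2*z - 1) + (-2)*(-z + 2) = 4*z - 5
(T ∘ S)(z) = -3/(4*z - 5)

Final answer: -3/(4*z - 5)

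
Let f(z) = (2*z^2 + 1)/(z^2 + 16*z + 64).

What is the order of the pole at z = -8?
Factor the denominator:
  z^2 + 16*z + 64 = (z + 8)^2

The numerator P(z) = 2*z^2 + 1 has P(-8) = 129 ≠ 0, so no factor of (z + 8) cancels.
Near z = -8 we can therefore write f(z) = g(z)/(z + 8)^2 with g analytic at -8 and g(-8) ≠ 0 (g is just the numerator).

Hence z = -8 is a pole of order 2.

Final answer: 2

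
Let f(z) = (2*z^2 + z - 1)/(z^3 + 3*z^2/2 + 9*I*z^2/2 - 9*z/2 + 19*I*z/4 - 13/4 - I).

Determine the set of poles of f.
The singularities of f are the zeros of the denominator. Factoring,
  z^3 + 3*z^2/2 + 9*I*z^2/2 - 9*z/2 + 19*I*z/4 - 13/4 - I = (z + 1/2 + 3*I)*(z + 1 + I/2)*(z + I)
so the candidates are z = -1/2 - 3*I, z = -1 - I/2, z = -I.

Check the numerator P(z) = 2*z^2 + z - 1 at each one:
  P(-1/2 - 3*I) = -19 + 3*I ≠ 0, so z = -1/2 - 3*I is a (simple) pole.
  P(-1 - I/2) = -1/2 + 3*I/2 ≠ 0, so z = -1 - I/2 is a (simple) pole.
  P(-I) = -3 - I ≠ 0, so z = -I is a (simple) pole.

Poles of f: {-1 - I/2, -1/2 - 3*I, -I}

Final answer: {-1 - I/2, -1/2 - 3*I, -I}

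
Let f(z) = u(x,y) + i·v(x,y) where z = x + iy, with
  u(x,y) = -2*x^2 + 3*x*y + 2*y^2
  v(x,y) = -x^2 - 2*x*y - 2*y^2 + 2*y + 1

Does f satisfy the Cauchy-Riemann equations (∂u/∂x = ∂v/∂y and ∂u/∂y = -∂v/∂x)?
∂u/∂x = -4*x + 3*y
∂v/∂y = -2*x - 4*y + 2
∂u/∂y = 3*x + 4*y
∂v/∂x = -2*x - 2*y
∂u/∂x ≠ ∂v/∂y and ∂u/∂y ≠ -∂v/∂x; the Cauchy-Riemann equations are not satisfied, so f is not analytic.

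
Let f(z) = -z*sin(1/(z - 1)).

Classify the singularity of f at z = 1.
Let u = z - 1. Then
  sin(1/u) = Σ_{k≥0} (-1)^k (1)^(2k+1)/((2k+1)!·u^(2k+1)) = 1/u - 1/(6*u^3) + 1/(120*u^5) + ...
which has infinitely many negative powers of u, so sin(1/(z - 1)) has an essential singularity at z = 1.
The extra factor z is a nonzero polynomial; if the product had at most a pole at z = 1, dividing by that polynomial would leave sin(1/(z - 1)) with at most a pole too — contradiction. (Equivalently, the product's Laurent series still has infinitely many negative powers.)
So the singularity is essential.

Final answer: essential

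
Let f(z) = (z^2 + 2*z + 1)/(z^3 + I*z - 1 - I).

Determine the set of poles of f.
{-1 + I, -I, 1}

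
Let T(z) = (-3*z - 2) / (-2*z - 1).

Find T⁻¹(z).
Set w = T(z) = (-3*z - 2) / (-2*z - 1) and solve for z:
  w*(-2*z - 1) = -3*z - 2
  -w + z*(3 - 2*w) + 2 = 0
  z*(3 - 2*w) = w - 2
  z = (2 - w)/(2*w - 3)
Renaming the variable, T⁻¹(z) = (-z + 2)/(2*z - 3).
(Check: ad - bc = -1 ≠ 0, so T is invertible.)

Final answer: (-z + 2)/(2*z - 3)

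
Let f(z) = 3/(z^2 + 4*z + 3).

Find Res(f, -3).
Write f(z) = P(z)/Q(z) with P(z) = 3 and Q(z) = z^2 + 4*z + 3.
The denominator factors as Q(z) = (z + 1)*(z + 3), so z = -3 is a simple zero of Q and P is analytic there; z = -3 is therefore a simple pole and
  Res(f, z₀) = P(z₀)/Q'(z₀).

Q'(z) = 2*z + 4, so Q'(-3) = -2.
P(-3) = 3.

Res(f, -3) = (3)/(-2) = -3/2

Final answer: -3/2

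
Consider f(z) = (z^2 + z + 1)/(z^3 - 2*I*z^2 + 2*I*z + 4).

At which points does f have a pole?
The singularities of f are the zeros of the denominator. Factoring,
  z^3 - 2*I*z^2 + 2*I*z + 4 = (z - 2*I)*(z - 1 + I)*(z + 1 - I)
so the candidates are z = 2*I, z = 1 - I, z = -1 + I.

Check the numerator P(z) = z^2 + z + 1 at each one:
  P(2*I) = -3 + 2*I ≠ 0, so z = 2*I is a (simple) pole.
  P(1 - I) = 2 - 3*I ≠ 0, so z = 1 - I is a (simple) pole.
  P(-1 + I) = -I ≠ 0, so z = -1 + I is a (simple) pole.

Poles of f: {-1 + I, 2*I, 1 - I}

Final answer: {-1 + I, 2*I, 1 - I}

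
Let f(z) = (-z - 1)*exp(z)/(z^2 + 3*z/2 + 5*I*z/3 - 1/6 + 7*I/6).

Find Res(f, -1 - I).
Write f(z) = P(z)/Q(z) with P(z) = (-z - 1)*exp(z) and Q(z) = z^2 + 3*z/2 + 5*I*z/3 - 1/6 + 7*I/6.
The denominator factors as Q(z) = (z + 1 + I)*(z + 1/2 + 2*I/3), so z = -1 - I is a simple zero of Q and P is analytic there; z = -1 - I is therefore a simple pole and
  Res(f, z₀) = P(z₀)/Q'(z₀).

Q'(z) = 2*z + 3/2 + 5*I/3, so Q'(-1 - I) = -1/2 - I/3.
P(-1 - I) = I*exp(-1 - I).

Res(f, -1 - I) = (I*exp(-1 - I))/(-1/2 - I/3) = (-12/13 - 18*I/13)*exp(-1 - I)

Final answer: (-12/13 - 18*I/13)*exp(-1 - I)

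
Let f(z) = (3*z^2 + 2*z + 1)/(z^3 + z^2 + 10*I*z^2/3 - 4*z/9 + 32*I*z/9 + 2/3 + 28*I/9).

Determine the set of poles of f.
The singularities of f are the zeros of the denominator. Factoring,
  z^3 + z^2 + 10*I*z^2/3 - 4*z/9 + 32*I*z/9 + 2/3 + 28*I/9 = (z + 1 + I)*(z + 1/3 - 2*I/3)*(z - 1/3 + 3*I)
so the candidates are z = -1 - I, z = -1/3 + 2*I/3, z = 1/3 - 3*I.

Check the numerator P(z) = 3*z^2 + 2*z + 1 at each one:
  P(-1 - I) = -1 + 4*I ≠ 0, so z = -1 - I is a (simple) pole.
  P(-1/3 + 2*I/3) = -2/3 ≠ 0, so z = -1/3 + 2*I/3 is a (simple) pole.
  P(1/3 - 3*I) = -25 - 12*I ≠ 0, so z = 1/3 - 3*I is a (simple) pole.

Poles of f: {-1 - I, -1/3 + 2*I/3, 1/3 - 3*I}

Final answer: {-1 - I, -1/3 + 2*I/3, 1/3 - 3*I}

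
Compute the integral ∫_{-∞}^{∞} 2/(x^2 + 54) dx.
Let f(z) = 2/(z^2 + 54). The denominator has no real zeros and deg Q - deg P = 2 ≥ 2, so the integral of f over the upper semicircle |z| = R tends to 0 as R → ∞. Closing the contour in the upper half-plane,
  ∫_{-∞}^{∞} f(x) dx = 2πi · Σ Res(f, z_k)  over the poles with Im z_k > 0.

Zeros of the denominator: z^2 + 54 = 0 gives z = ±3*sqrt(6)*I.
Upper half-plane: z = 3*sqrt(6)*I (simple).

Each pole is a simple zero of Q(z) = z^2 + 54, so Res(f, z₀) = P(z₀)/Q'(z₀) with P(z) = 2, Q'(z) = 2*z:
  Res(f, 3*sqrt(6)*I) = (2)/(6*sqrt(6)*I) = -sqrt(6)*I/18

∫_{-∞}^{∞} f(x) dx = 2πi · (-sqrt(6)*I/18) = sqrt(6)*pi/9

Final answer: sqrt(6)*pi/9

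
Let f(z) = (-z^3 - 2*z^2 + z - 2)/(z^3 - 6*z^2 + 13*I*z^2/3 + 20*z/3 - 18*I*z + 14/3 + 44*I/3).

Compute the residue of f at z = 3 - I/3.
Write f(z) = P(z)/Q(z) with P(z) = -z^3 - 2*z^2 + z - 2 and Q(z) = z^3 - 6*z^2 + 13*I*z^2/3 + 20*z/3 - 18*I*z + 14/3 + 44*I/3.
The denominator factors as Q(z) = (z - 3 + I/3)*(z - 2 + 3*I)*(z - 1 + I), so z = 3 - I/3 is a simple zero of Q and P is analytic there; z = 3 - I/3 is therefore a simple pole and
  Res(f, z₀) = P(z₀)/Q'(z₀).

Q'(z) = 3*z^2 - 12*z + 26*I*z/3 + 20/3 - 18*I, so Q'(3 - I/3) = 2/9 + 6*I.
P(3 - I/3) = -385/9 + 341*I/27.

Res(f, 3 - I/3) = (-385/9 + 341*I/27)/(2/9 + 6*I) = 671/365 + 15763*I/2190

Final answer: 671/365 + 15763*I/2190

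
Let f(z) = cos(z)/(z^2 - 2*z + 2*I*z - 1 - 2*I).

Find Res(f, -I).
Write f(z) = P(z)/Q(z) with P(z) = cos(z) and Q(z) = z^2 - 2*z + 2*I*z - 1 - 2*I.
The denominator factors as Q(z) = (z - 2 + I)*(z + I), so z = -I is a simple zero of Q and P is analytic there; z = -I is therefore a simple pole and
  Res(f, z₀) = P(z₀)/Q'(z₀).

Q'(z) = 2*z - 2 + 2*I, so Q'(-I) = -2.
P(-I) = cosh(1).

Res(f, -I) = (cosh(1))/(-2) = -cosh(1)/2

Final answer: -cosh(1)/2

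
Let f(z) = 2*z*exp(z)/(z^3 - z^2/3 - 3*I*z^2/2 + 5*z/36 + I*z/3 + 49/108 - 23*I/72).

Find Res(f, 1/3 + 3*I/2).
Write f(z) = P(z)/Q(z) with P(z) = 2*z*exp(z) and Q(z) = z^3 - z^2/3 - 3*I*z^2/2 + 5*z/36 + I*z/3 + 49/108 - 23*I/72.
The denominator factors as Q(z) = (z + 1/3 - I/2)*(z - 1/3 + I/2)*(z - 1/3 - 3*I/2), so z = 1/3 + 3*I/2 is a simple zero of Q and P is analytic there; z = 1/3 + 3*I/2 is therefore a simple pole and
  Res(f, z₀) = P(z₀)/Q'(z₀).

Q'(z) = 3*z^2 - 2*z/3 - 3*I*z + 5/36 + I/3, so Q'(1/3 + 3*I/2) = -2 + 4*I/3.
P(1/3 + 3*I/2) = (2/3 + 3*I)*exp(1/3 + 3*I/2).

Res(f, 1/3 + 3*I/2) = ((2/3 + 3*I)*exp(1/3 + 3*I/2))/(-2 + 4*I/3) = (6/13 - 31*I/26)*exp(1/3 + 3*I/2)

Final answer: (6/13 - 31*I/26)*exp(1/3 + 3*I/2)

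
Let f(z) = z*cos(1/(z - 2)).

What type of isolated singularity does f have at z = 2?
Let u = z - 2. Then
  cos(1/u) = Σ_{k≥0} (-1)^k (1)^(2k)/((2k)!·u^(2k)) = 1 - 1/(2*u^2) + 1/(24*u^4) + ...
which has infinitely many negative powers of u, so cos(1/(z - 2)) has an essential singularity at z = 2.
The extra factor z is a nonzero polynomial; if the product had at most a pole at z = 2, dividing by that polynomial would leave cos(1/(z - 2)) with at most a pole too — contradiction. (Equivalently, the product's Laurent series still has infinitely many negative powers.)
So the singularity is essential.

Final answer: essential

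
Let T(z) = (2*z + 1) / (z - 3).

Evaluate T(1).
Substitute z = 1:
  numerator:   2*(1) + 1 = 3
  denominator: (1) - 3 = -2
T(1) = (3)/(-2) = -3/2

Final answer: -3/2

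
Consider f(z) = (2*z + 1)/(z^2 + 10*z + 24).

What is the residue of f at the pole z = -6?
Write f(z) = P(z)/Q(z) with P(z) = 2*z + 1 and Q(z) = z^2 + 10*z + 24.
The denominator factors as Q(z) = (z + 6)*(z + 4), so z = -6 is a simple zero of Q and P is analytic there; z = -6 is therefore a simple pole and
  Res(f, z₀) = P(z₀)/Q'(z₀).

Q'(z) = 2*z + 10, so Q'(-6) = -2.
P(-6) = -11.

Res(f, -6) = (-11)/(-2) = 11/2

Final answer: 11/2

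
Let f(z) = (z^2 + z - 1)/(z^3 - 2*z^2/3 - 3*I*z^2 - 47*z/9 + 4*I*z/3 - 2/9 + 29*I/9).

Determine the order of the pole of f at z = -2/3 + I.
2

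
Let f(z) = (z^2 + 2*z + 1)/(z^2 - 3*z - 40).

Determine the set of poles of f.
The singularities of f are the zeros of the denominator. Factoring,
  z^2 - 3*z - 40 = (z - 8)*(z + 5)
so the candidates are z = 8, z = -5.

Check the numerator P(z) = z^2 + 2*z + 1 at each one:
  P(8) = 81 ≠ 0, so z = 8 is a (simple) pole.
  P(-5) = 16 ≠ 0, so z = -5 is a (simple) pole.

Poles of f: {-5, 8}

Final answer: {-5, 8}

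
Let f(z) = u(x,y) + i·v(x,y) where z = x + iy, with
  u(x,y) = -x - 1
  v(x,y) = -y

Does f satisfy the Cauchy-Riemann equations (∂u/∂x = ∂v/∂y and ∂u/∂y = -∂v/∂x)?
∂u/∂x = -1
∂v/∂y = -1
∂u/∂y = 0
∂v/∂x = 0
∂u/∂x = ∂v/∂y and ∂u/∂y = -∂v/∂x hold identically; f is analytic.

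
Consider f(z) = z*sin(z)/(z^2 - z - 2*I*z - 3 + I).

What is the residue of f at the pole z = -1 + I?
Write f(z) = P(z)/Q(z) with P(z) = z*sin(z) and Q(z) = z^2 - z - 2*I*z - 3 + I.
The denominator factors as Q(z) = (z + 1 - I)*(z - 2 - I), so z = -1 + I is a simple zero of Q and P is analytic there; z = -1 + I is therefore a simple pole and
  Res(f, z₀) = P(z₀)/Q'(z₀).

Q'(z) = 2*z - 1 - 2*I, so Q'(-1 + I) = -3.
P(-1 + I) = (1 - I)*sin(1 - I).

Res(f, -1 + I) = ((1 - I)*sin(1 - I))/(-3) = (-1/3 + I/3)*sin(1 - I)

Final answer: (-1/3 + I/3)*sin(1 - I)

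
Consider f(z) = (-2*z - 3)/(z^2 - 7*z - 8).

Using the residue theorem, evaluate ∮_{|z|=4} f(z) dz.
2*I*pi/9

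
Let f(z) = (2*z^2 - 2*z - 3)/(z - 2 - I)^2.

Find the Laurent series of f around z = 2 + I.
Put w = z - (2 + I), i.e. z = w + 2 + I. The denominator is w^2, so it suffices to rewrite the numerator in powers of w.

P(z) = 2*z^2 - 2*z - 3
P(w + 2 + I) = -1 + 6*I + (6 + 4*I)*w + 2*w^2

Dividing each term by w^2:
  f = (-1 + 6*I)/w^2 + (6 + 4*I)/w + 2

Substituting back w = z - 2 - I:
  f(z) = (-1 + 6*I)/(z - 2 - I)^2 + (6 + 4*I)/(z - 2 - I) + 2

The series is finite because the numerator is a polynomial; the negative powers form the principal part, and the coefficient of 1/(z - 2 - I) gives Res(f, 2 + I) = 6 + 4*I.

Final answer: (-1 + 6*I)/(z - 2 - I)^2 + (6 + 4*I)/(z - 2 - I) + 2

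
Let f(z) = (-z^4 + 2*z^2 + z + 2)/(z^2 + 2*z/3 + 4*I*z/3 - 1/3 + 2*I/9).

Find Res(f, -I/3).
Write f(z) = P(z)/Q(z) with P(z) = -z^4 + 2*z^2 + z + 2 and Q(z) = z^2 + 2*z/3 + 4*I*z/3 - 1/3 + 2*I/9.
The denominator factors as Q(z) = (z + 2/3 + I)*(z + I/3), so z = -I/3 is a simple zero of Q and P is analytic there; z = -I/3 is therefore a simple pole and
  Res(f, z₀) = P(z₀)/Q'(z₀).

Q'(z) = 2*z + 2/3 + 4*I/3, so Q'(-I/3) = 2/3 + 2*I/3.
P(-I/3) = 143/81 - I/3.

Res(f, -I/3) = (143/81 - I/3)/(2/3 + 2*I/3) = 29/27 - 85*I/54

Final answer: 29/27 - 85*I/54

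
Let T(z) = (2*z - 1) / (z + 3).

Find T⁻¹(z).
(-3*z - 1)/(z - 2)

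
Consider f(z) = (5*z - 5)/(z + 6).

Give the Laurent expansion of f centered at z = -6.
Put w = z - (-6), i.e. z = w - 6. The denominator is w, so it suffices to rewrite the numerator in powers of w.

P(z) = 5*z - 5
P(w - 6) = -35 + 5*w

Dividing each term by w:
  f = -35/w + 5

Substituting back w = z + 6:
  f(z) = -35/(z + 6) + 5

The series is finite because the numerator is a polynomial; the negative powers form the principal part, and the coefficient of 1/(z + 6) gives Res(f, -6) = -35.

Final answer: -35/(z + 6) + 5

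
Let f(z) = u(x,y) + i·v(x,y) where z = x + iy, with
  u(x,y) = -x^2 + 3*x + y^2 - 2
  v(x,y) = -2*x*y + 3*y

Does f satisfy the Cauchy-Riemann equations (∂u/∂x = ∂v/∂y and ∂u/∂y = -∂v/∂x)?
∂u/∂x = 3 - 2*x
∂v/∂y = 3 - 2*x
∂u/∂y = 2*y
∂v/∂x = -2*y
∂u/∂x = ∂v/∂y and ∂u/∂y = -∂v/∂x hold identically; f is analytic.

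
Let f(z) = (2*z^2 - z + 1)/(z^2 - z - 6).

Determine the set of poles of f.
The singularities of f are the zeros of the denominator. Factoring,
  z^2 - z - 6 = (z - 3)*(z + 2)
so the candidates are z = 3, z = -2.

Check the numerator P(z) = 2*z^2 - z + 1 at each one:
  P(3) = 16 ≠ 0, so z = 3 is a (simple) pole.
  P(-2) = 11 ≠ 0, so z = -2 is a (simple) pole.

Poles of f: {-2, 3}

Final answer: {-2, 3}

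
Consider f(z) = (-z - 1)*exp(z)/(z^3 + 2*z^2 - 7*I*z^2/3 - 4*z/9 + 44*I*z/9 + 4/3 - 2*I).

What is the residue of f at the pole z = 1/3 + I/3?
Write f(z) = P(z)/Q(z) with P(z) = (-z - 1)*exp(z) and Q(z) = z^3 + 2*z^2 - 7*I*z^2/3 - 4*z/9 + 44*I*z/9 + 4/3 - 2*I.
The denominator factors as Q(z) = (z - 2/3 + I)*(z + 3 - 3*I)*(z - 1/3 - I/3), so z = 1/3 + I/3 is a simple zero of Q and P is analytic there; z = 1/3 + I/3 is therefore a simple pole and
  Res(f, z₀) = P(z₀)/Q'(z₀).

Q'(z) = 3*z^2 + 4*z - 14*I*z/3 - 4/9 + 44*I/9, so Q'(1/3 + I/3) = 22/9 + 16*I/3.
P(1/3 + I/3) = (-4/3 - I/3)*exp(1/3 + I/3).

Res(f, 1/3 + I/3) = ((-4/3 - I/3)*exp(1/3 + I/3))/(22/9 + 16*I/3) = (-6/41 + 15*I/82)*exp(1/3 + I/3)

Final answer: (-6/41 + 15*I/82)*exp(1/3 + I/3)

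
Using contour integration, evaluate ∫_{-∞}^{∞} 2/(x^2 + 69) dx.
Let f(z) = 2/(z^2 + 69). The denominator has no real zeros and deg Q - deg P = 2 ≥ 2, so the integral of f over the upper semicircle |z| = R tends to 0 as R → ∞. Closing the contour in the upper half-plane,
  ∫_{-∞}^{∞} f(x) dx = 2πi · Σ Res(f, z_k)  over the poles with Im z_k > 0.

Zeros of the denominator: z^2 + 69 = 0 gives z = ±sqrt(69)*I.
Upper half-plane: z = sqrt(69)*I (simple).

Each pole is a simple zero of Q(z) = z^2 + 69, so Res(f, z₀) = P(z₀)/Q'(z₀) with P(z) = 2, Q'(z) = 2*z:
  Res(f, sqrt(69)*I) = (2)/(2*sqrt(69)*I) = -sqrt(69)*I/69

∫_{-∞}^{∞} f(x) dx = 2πi · (-sqrt(69)*I/69) = 2*sqrt(69)*pi/69

Final answer: 2*sqrt(69)*pi/69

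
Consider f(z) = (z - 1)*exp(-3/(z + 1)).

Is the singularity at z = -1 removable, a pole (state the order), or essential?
Let u = z + 1. Then
  e^(-3/u) = Σ_{k≥0} (-3)^k/(k!·u^k) = 1 - 3/u + 9/(2*u^2) - 9/(2*u^3) + ...
which has infinitely many negative powers of u, so exp(-3/(z + 1)) has an essential singularity at z = -1.
The extra factor z - 1 is a nonzero polynomial; if the product had at most a pole at z = -1, dividing by that polynomial would leave exp(-3/(z + 1)) with at most a pole too — contradiction. (Equivalently, the product's Laurent series still has infinitely many negative powers.)
So the singularity is essential.

Final answer: essential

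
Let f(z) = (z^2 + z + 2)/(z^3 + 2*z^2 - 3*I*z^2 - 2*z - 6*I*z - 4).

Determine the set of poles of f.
{-2, I, 2*I}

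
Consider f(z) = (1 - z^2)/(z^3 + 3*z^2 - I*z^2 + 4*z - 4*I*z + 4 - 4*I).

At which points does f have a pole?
{-2, -1 - I, 2*I}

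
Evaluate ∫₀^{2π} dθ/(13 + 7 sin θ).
sqrt(30)*pi/30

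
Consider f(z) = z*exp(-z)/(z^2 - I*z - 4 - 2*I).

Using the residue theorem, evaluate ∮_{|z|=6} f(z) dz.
By the residue theorem, ∮_C f(z) dz = 2πi · (sum of the residues of f at the poles inside |z| = 6).

The denominator factors as (z - 2 - I)*(z + 2), so the singularities of f are simple poles at z = 2 + I, z = -2.
  |2 + I|² = 5 < 36 = 6², so this pole is inside the contour.
  |-2|² = 4 < 36 = 6², so this pole is inside the contour.

With P(z) = z*exp(-z) and Q(z) = z^2 - I*z - 4 - 2*I, each pole is simple, so Res(f, z₀) = P(z₀)/Q'(z₀) with Q'(z) = 2*z - I.
  Res(f, 2 + I) = P(2 + I)/Q'(2 + I) = ((2 + I)*exp(-2 - I))/(4 + I) = (9/17 + 2*I/17)*exp(-2 - I)
  Res(f, -2) = P(-2)/Q'(-2) = (-2*exp(2))/(-4 - I) = (8/17 - 2*I/17)*exp(2)

Sum of residues inside C: (8/17 - 2*I/17)*exp(2) + (9/17 + 2*I/17)*exp(-2 - I)
∮_C f(z) dz = 2πi · ((8/17 - 2*I/17)*exp(2) + (9/17 + 2*I/17)*exp(-2 - I)) = pi*(-4/17 + 18*I/17)*exp(-2 - I) + pi*(4/17 + 16*I/17)*exp(2)

Final answer: pi*(-4/17 + 18*I/17)*exp(-2 - I) + pi*(4/17 + 16*I/17)*exp(2)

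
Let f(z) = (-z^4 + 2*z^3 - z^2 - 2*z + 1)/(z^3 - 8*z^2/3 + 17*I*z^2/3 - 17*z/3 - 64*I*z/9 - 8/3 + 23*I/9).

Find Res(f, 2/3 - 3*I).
1795/1872 + 35183*I/1872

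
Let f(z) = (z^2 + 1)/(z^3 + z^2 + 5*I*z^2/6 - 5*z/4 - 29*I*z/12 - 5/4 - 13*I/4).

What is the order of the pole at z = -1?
Factor the denominator:
  z^3 + z^2 + 5*I*z^2/6 - 5*z/4 - 29*I*z/12 - 5/4 - 13*I/4 = (z + 1)*(z - 3/2 - 2*I/3)*(z + 3/2 + 3*I/2)

The numerator P(z) = z^2 + 1 has P(-1) = 2 ≠ 0, so no factor of (z + 1) cancels.
Near z = -1 we can therefore write f(z) = g(z)/(z + 1) with g analytic at -1 and g(-1) ≠ 0 (g is the numerator divided by the remaining denominator factors).

Hence z = -1 is a pole of order 1.

Final answer: 1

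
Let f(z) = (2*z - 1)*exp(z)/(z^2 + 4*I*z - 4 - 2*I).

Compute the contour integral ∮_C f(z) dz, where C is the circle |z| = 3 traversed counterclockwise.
By the residue theorem, ∮_C f(z) dz = 2πi · (sum of the residues of f at the poles inside |z| = 3).

The denominator factors as (z + 1 + 3*I)*(z - 1 + I), so the singularities of f are simple poles at z = -1 - 3*I, z = 1 - I.
  |-1 - 3*I|² = 10 > 9 = 3², so this pole is outside the contour.
  |1 - I|² = 2 < 9 = 3², so this pole is inside the contour.

With P(z) = (2*z - 1)*exp(z) and Q(z) = z^2 + 4*I*z - 4 - 2*I, each pole is simple, so Res(f, z₀) = P(z₀)/Q'(z₀) with Q'(z) = 2*z + 4*I.
  Res(f, 1 - I) = P(1 - I)/Q'(1 - I) = ((1 - 2*I)*exp(1 - I))/(2 + 2*I) = (-1/4 - 3*I/4)*exp(1 - I)

∮_C f(z) dz = 2πi · ((-1/4 - 3*I/4)*exp(1 - I)) = pi*(3/2 - I/2)*exp(1 - I)

Final answer: pi*(3/2 - I/2)*exp(1 - I)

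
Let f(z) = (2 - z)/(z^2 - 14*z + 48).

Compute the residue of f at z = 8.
-3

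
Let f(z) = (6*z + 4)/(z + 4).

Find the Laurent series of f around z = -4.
-20/(z + 4) + 6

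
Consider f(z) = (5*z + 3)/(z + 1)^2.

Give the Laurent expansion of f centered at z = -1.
Put w = z - (-1), i.e. z = w - 1. The denominator is w^2, so it suffices to rewrite the numerator in powers of w.

P(z) = 5*z + 3
P(w - 1) = -2 + 5*w

Dividing each term by w^2:
  f = -2/w^2 + 5/w

Substituting back w = z + 1:
  f(z) = -2/(z + 1)^2 + 5/(z + 1)

The series is finite because the numerator is a polynomial; the negative powers form the principal part, and the coefficient of 1/(z + 1) gives Res(f, -1) = 5.

Final answer: -2/(z + 1)^2 + 5/(z + 1)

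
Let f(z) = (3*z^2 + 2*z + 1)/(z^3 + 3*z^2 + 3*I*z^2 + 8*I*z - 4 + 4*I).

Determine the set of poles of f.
{-2, -1 - I, -2*I}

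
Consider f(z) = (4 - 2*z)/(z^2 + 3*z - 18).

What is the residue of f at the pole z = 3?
Write f(z) = P(z)/Q(z) with P(z) = 4 - 2*z and Q(z) = z^2 + 3*z - 18.
The denominator factors as Q(z) = (z + 6)*(z - 3), so z = 3 is a simple zero of Q and P is analytic there; z = 3 is therefore a simple pole and
  Res(f, z₀) = P(z₀)/Q'(z₀).

Q'(z) = 2*z + 3, so Q'(3) = 9.
P(3) = -2.

Res(f, 3) = (-2)/(9) = -2/9

Final answer: -2/9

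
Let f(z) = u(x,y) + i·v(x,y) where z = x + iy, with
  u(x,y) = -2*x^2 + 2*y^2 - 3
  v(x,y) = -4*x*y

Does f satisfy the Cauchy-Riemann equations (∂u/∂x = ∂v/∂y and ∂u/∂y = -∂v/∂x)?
∂u/∂x = -4*x
∂v/∂y = -4*x
∂u/∂y = 4*y
∂v/∂x = -4*y
∂u/∂x = ∂v/∂y and ∂u/∂y = -∂v/∂x hold identically; f is analytic.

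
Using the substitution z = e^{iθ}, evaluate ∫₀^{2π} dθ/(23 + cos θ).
sqrt(33)*pi/66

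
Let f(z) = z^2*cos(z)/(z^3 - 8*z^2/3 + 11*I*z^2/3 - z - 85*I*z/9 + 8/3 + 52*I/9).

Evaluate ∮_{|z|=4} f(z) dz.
By the residue theorem, ∮_C f(z) dz = 2πi · (sum of the residues of f at the poles inside |z| = 4).

The denominator factors as (z + 1/3 + 3*I)*(z - 1)*(z - 2 + 2*I/3), so the singularities of f are simple poles at z = -1/3 - 3*I, z = 1, z = 2 - 2*I/3.
  |-1/3 - 3*I|² = 82/9 < 16 = 4², so this pole is inside the contour.
  |1|² = 1 < 16 = 4², so this pole is inside the contour.
  |2 - 2*I/3|² = 40/9 < 16 = 4², so this pole is inside the contour.

With P(z) = z^2*cos(z) and Q(z) = z^3 - 8*z^2/3 + 11*I*z^2/3 - z - 85*I*z/9 + 8/3 + 52*I/9, each pole is simple, so Res(f, z₀) = P(z₀)/Q'(z₀) with Q'(z) = 3*z^2 - 16*z/3 + 22*I*z/3 - 1 - 85*I/9.
  Res(f, -1/3 - 3*I) = P(-1/3 - 3*I)/Q'(-1/3 - 3*I) = ((-80/9 + 2*I)*cos(1/3 + 3*I))/(-35/9 + 91*I/9) = (317/679 + 475*I/679)*cos(1/3 + 3*I)
  Res(f, 1) = P(1)/Q'(1) = (cos(1))/(-10/3 - 19*I/9) = (-270/1261 + 171*I/1261)*cos(1)
  Res(f, 2 - 2*I/3) = P(2 - 2*I/3)/Q'(2 - 2*I/3) = ((32/9 - 8*I/3)*cos(2 - 2*I/3))/(35/9 + 7*I/9) = (68/91 - 76*I/91)*cos(2 - 2*I/3)

Sum of residues inside C: (-270/1261 + 171*I/1261)*cos(1) + (68/91 - 76*I/91)*cos(2 - 2*I/3) + (317/679 + 475*I/679)*cos(1/3 + 3*I)
∮_C f(z) dz = 2πi · ((-270/1261 + 171*I/1261)*cos(1) + (68/91 - 76*I/91)*cos(2 - 2*I/3) + (317/679 + 475*I/679)*cos(1/3 + 3*I)) = pi*(-342/1261 - 540*I/1261)*cos(1) + pi*(152/91 + 136*I/91)*cos(2 - 2*I/3) + pi*(-950/679 + 634*I/679)*cos(1/3 + 3*I)

Final answer: pi*(-342/1261 - 540*I/1261)*cos(1) + pi*(152/91 + 136*I/91)*cos(2 - 2*I/3) + pi*(-950/679 + 634*I/679)*cos(1/3 + 3*I)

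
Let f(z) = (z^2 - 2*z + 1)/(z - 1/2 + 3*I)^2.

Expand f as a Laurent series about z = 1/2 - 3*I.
Put w = z - (1/2 - 3*I), i.e. z = w + 1/2 - 3*I. The denominator is w^2, so it suffices to rewrite the numerator in powers of w.

P(z) = z^2 - 2*z + 1
P(w + 1/2 - 3*I) = -35/4 + 3*I + (-1 - 6*I)*w + w^2

Dividing each term by w^2:
  f = (-35/4 + 3*I)/w^2 + (-1 - 6*I)/w + 1

Substituting back w = z - 1/2 + 3*I:
  f(z) = (-35/4 + 3*I)/(z - 1/2 + 3*I)^2 + (-1 - 6*I)/(z - 1/2 + 3*I) + 1

The series is finite because the numerator is a polynomial; the negative powers form the principal part, and the coefficient of 1/(z - 1/2 + 3*I) gives Res(f, 1/2 - 3*I) = -1 - 6*I.

Final answer: (-35/4 + 3*I)/(z - 1/2 + 3*I)^2 + (-1 - 6*I)/(z - 1/2 + 3*I) + 1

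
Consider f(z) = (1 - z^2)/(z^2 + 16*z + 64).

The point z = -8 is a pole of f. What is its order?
Factor the denominator:
  z^2 + 16*z + 64 = (z + 8)^2

The numerator P(z) = 1 - z^2 has P(-8) = -63 ≠ 0, so no factor of (z + 8) cancels.
Near z = -8 we can therefore write f(z) = g(z)/(z + 8)^2 with g analytic at -8 and g(-8) ≠ 0 (g is just the numerator).

Hence z = -8 is a pole of order 2.

Final answer: 2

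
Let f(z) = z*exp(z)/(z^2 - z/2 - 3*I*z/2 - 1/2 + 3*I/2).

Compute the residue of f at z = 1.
Write f(z) = P(z)/Q(z) with P(z) = z*exp(z) and Q(z) = z^2 - z/2 - 3*I*z/2 - 1/2 + 3*I/2.
The denominator factors as Q(z) = (z - 1)*(z + 1/2 - 3*I/2), so z = 1 is a simple zero of Q and P is analytic there; z = 1 is therefore a simple pole and
  Res(f, z₀) = P(z₀)/Q'(z₀).

Q'(z) = 2*z - 1/2 - 3*I/2, so Q'(1) = 3/2 - 3*I/2.
P(1) = exp(1).

Res(f, 1) = (exp(1))/(3/2 - 3*I/2) = exp(1)*(1/3 + I/3)

Final answer: exp(1)*(1/3 + I/3)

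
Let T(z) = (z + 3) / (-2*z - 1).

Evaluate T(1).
Substitute z = 1:
  numerator:   (1) + 3 = 4
  denominator: -2*(1) - 1 = -3
T(1) = (4)/(-3) = -4/3

Final answer: -4/3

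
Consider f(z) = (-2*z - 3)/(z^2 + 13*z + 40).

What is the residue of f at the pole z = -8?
Write f(z) = P(z)/Q(z) with P(z) = -2*z - 3 and Q(z) = z^2 + 13*z + 40.
The denominator factors as Q(z) = (z + 5)*(z + 8), so z = -8 is a simple zero of Q and P is analytic there; z = -8 is therefore a simple pole and
  Res(f, z₀) = P(z₀)/Q'(z₀).

Q'(z) = 2*z + 13, so Q'(-8) = -3.
P(-8) = 13.

Res(f, -8) = (13)/(-3) = -13/3

Final answer: -13/3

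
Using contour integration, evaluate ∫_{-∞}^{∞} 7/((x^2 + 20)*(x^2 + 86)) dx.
7*pi*(-5*sqrt(86) + 43*sqrt(5))/28380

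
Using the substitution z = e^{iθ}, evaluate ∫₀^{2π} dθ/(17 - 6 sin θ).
Call the integral J. The integrand is 2π-periodic and we integrate over a full period, so shifting θ does not change the value (θ → θ + π/2 turns sin θ into cos θ; θ → θ + π flips the sign of the trig term). Hence
  J = ∫₀^{2π} dθ/(17 + 6 cos θ).
Put z = e^{iθ}: then cos θ = (z + 1/z)/2, dθ = dz/(iz), and z runs once counterclockwise around |z| = 1:
  J = ∮_{|z|=1} 1/(17 + 6*(z + 1/z)/2) · dz/(iz) = (2/i) ∮_{|z|=1} dz/(6*z^2 + 34*z + 6).
The roots of 6*z^2 + 34*z + 6 are z = (-17 ± sqrt(17^2 - 6^2))/6, with sqrt(253) = sqrt(253); their product is 1, so only z₊ = -17/6 + sqrt(253)/6 lies inside the unit circle (z₋ = -17/6 - sqrt(253)/6 lies outside).
z₊ is a simple zero of q(z) = 6*z^2 + 34*z + 6, so Res(1/q, z₊) = 1/q'(z₊) with q'(z) = 12*z + 34; and q'(z₊) = 6*(z₊ - z₋) = 2*sqrt(253).
Therefore J = (2/i) · 2πi · 1/(2*sqrt(253)) = 2*pi/(sqrt(253)) = 2*sqrt(253)*pi/253

Final answer: 2*sqrt(253)*pi/253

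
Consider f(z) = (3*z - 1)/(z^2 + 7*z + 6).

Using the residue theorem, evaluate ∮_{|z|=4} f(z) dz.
By the residue theorem, ∮_C f(z) dz = 2πi · (sum of the residues of f at the poles inside |z| = 4).

The denominator factors as (z + 1)*(z + 6), so the singularities of f are simple poles at z = -1, z = -6.
  |-1|² = 1 < 16 = 4², so this pole is inside the contour.
  |-6|² = 36 > 16 = 4², so this pole is outside the contour.

With P(z) = 3*z - 1 and Q(z) = z^2 + 7*z + 6, each pole is simple, so Res(f, z₀) = P(z₀)/Q'(z₀) with Q'(z) = 2*z + 7.
  Res(f, -1) = P(-1)/Q'(-1) = (-4)/(5) = -4/5

∮_C f(z) dz = 2πi · (-4/5) = -8*I*pi/5

Final answer: -8*I*pi/5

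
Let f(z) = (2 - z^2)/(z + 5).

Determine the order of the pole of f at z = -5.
Factor the denominator:
  z + 5 = (z + 5)

The numerator P(z) = 2 - z^2 has P(-5) = -23 ≠ 0, so no factor of (z + 5) cancels.
Near z = -5 we can therefore write f(z) = g(z)/(z + 5) with g analytic at -5 and g(-5) ≠ 0 (g is just the numerator).

Hence z = -5 is a pole of order 1.

Final answer: 1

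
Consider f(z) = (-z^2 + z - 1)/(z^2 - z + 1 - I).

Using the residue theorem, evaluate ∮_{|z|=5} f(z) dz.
0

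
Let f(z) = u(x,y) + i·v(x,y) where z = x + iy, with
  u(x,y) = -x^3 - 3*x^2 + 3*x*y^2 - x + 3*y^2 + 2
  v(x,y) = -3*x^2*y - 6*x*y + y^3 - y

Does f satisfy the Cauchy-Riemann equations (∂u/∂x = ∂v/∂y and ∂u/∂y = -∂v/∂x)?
∂u/∂x = -3*x^2 - 6*x + 3*y^2 - 1
∂v/∂y = -3*x^2 - 6*x + 3*y^2 - 1
∂u/∂y = 6*x*y + 6*y
∂v/∂x = -6*x*y - 6*y
∂u/∂x = ∂v/∂y and ∂u/∂y = -∂v/∂x hold identically; f is analytic.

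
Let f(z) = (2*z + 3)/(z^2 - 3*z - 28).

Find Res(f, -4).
5/11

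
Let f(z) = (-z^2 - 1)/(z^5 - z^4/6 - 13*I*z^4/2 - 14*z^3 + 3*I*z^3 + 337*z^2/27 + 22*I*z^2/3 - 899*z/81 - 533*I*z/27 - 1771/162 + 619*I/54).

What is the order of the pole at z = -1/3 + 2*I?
Factor the denominator:
  z^5 - z^4/6 - 13*I*z^4/2 - 14*z^3 + 3*I*z^3 + 337*z^2/27 + 22*I*z^2/3 - 899*z/81 - 533*I*z/27 - 1771/162 + 619*I/54 = (z + 1/3 - 2*I)^3*(z - 1/2 - 3*I/2)*(z - 2/3 + I)

The numerator P(z) = -z^2 - 1 has P(-1/3 + 2*I) = 26/9 + 4*I/3 ≠ 0, so no factor of (z + 1/3 - 2*I) cancels.
Near z = -1/3 + 2*I we can therefore write f(z) = g(z)/(z + 1/3 - 2*I)^3 with g analytic at -1/3 + 2*I and g(-1/3 + 2*I) ≠ 0 (g is the numerator divided by the remaining denominator factors).

Hence z = -1/3 + 2*I is a pole of order 3.

Final answer: 3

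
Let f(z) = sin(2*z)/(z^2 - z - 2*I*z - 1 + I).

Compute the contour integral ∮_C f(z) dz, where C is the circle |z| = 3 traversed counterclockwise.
2*pi*sinh(2) + 2*I*pi*sin(2 + 2*I)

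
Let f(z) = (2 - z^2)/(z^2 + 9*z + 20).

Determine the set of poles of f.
The singularities of f are the zeros of the denominator. Factoring,
  z^2 + 9*z + 20 = (z + 4)*(z + 5)
so the candidates are z = -4, z = -5.

Check the numerator P(z) = 2 - z^2 at each one:
  P(-4) = -14 ≠ 0, so z = -4 is a (simple) pole.
  P(-5) = -23 ≠ 0, so z = -5 is a (simple) pole.

Poles of f: {-5, -4}

Final answer: {-5, -4}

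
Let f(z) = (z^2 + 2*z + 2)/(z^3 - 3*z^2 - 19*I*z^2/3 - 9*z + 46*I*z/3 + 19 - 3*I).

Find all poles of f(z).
The singularities of f are the zeros of the denominator. Factoring,
  z^3 - 3*z^2 - 19*I*z^2/3 - 9*z + 46*I*z/3 + 19 - 3*I = (z - 1 - 3*I)*(z - 3*I)*(z - 2 - I/3)
so the candidates are z = 1 + 3*I, z = 3*I, z = 2 + I/3.

Check the numerator P(z) = z^2 + 2*z + 2 at each one:
  P(1 + 3*I) = -4 + 12*I ≠ 0, so z = 1 + 3*I is a (simple) pole.
  P(3*I) = -7 + 6*I ≠ 0, so z = 3*I is a (simple) pole.
  P(2 + I/3) = 89/9 + 2*I ≠ 0, so z = 2 + I/3 is a (simple) pole.

Poles of f: {3*I, 1 + 3*I, 2 + I/3}

Final answer: {3*I, 1 + 3*I, 2 + I/3}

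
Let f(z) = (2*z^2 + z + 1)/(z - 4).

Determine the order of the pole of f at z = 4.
1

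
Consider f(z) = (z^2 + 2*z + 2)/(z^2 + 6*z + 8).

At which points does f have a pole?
{-4, -2}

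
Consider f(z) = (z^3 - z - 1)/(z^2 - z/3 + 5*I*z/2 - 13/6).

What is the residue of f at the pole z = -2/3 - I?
Write f(z) = P(z)/Q(z) with P(z) = z^3 - z - 1 and Q(z) = z^2 - z/3 + 5*I*z/2 - 13/6.
The denominator factors as Q(z) = (z + 2/3 + I)*(z - 1 + 3*I/2), so z = -2/3 - I is a simple zero of Q and P is analytic there; z = -2/3 - I is therefore a simple pole and
  Res(f, z₀) = P(z₀)/Q'(z₀).

Q'(z) = 2*z - 1/3 + 5*I/2, so Q'(-2/3 - I) = -5/3 + I/2.
P(-2/3 - I) = 37/27 + 2*I/3.

Res(f, -2/3 - I) = (37/27 + 2*I/3)/(-5/3 + I/2) = -632/981 - 194*I/327

Final answer: -632/981 - 194*I/327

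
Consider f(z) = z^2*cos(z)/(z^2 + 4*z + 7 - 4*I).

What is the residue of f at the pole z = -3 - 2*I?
(-29/10 - I/5)*cos(3 + 2*I)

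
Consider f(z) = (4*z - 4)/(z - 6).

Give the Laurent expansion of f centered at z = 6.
Put w = z - (6), i.e. z = w + 6. The denominator is w, so it suffices to rewrite the numerator in powers of w.

P(z) = 4*z - 4
P(w + 6) = 20 + 4*w

Dividing each term by w:
  f = 20/w + 4

Substituting back w = z - 6:
  f(z) = 20/(z - 6) + 4

The series is finite because the numerator is a polynomial; the negative powers form the principal part, and the coefficient of 1/(z - 6) gives Res(f, 6) = 20.

Final answer: 20/(z - 6) + 4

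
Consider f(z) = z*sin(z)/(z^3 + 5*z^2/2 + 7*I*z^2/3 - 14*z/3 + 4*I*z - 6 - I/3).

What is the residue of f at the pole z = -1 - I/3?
Write f(z) = P(z)/Q(z) with P(z) = z*sin(z) and Q(z) = z^3 + 5*z^2/2 + 7*I*z^2/3 - 14*z/3 + 4*I*z - 6 - I/3.
The denominator factors as Q(z) = (z + 3 + I)*(z - 3/2 + I)*(z + 1 + I/3), so z = -1 - I/3 is a simple zero of Q and P is analytic there; z = -1 - I/3 is therefore a simple pole and
  Res(f, z₀) = P(z₀)/Q'(z₀).

Q'(z) = 3*z^2 + 5*z + 14*I*z/3 - 14/3 + 4*I, so Q'(-1 - I/3) = -49/9 - I/3.
P(-1 - I/3) = (1 + I/3)*sin(1 + I/3).

Res(f, -1 - I/3) = ((1 + I/3)*sin(1 + I/3))/(-49/9 - I/3) = (-45/241 - 12*I/241)*sin(1 + I/3)

Final answer: (-45/241 - 12*I/241)*sin(1 + I/3)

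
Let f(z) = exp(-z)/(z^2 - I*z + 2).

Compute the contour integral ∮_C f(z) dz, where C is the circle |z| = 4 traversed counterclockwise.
By the residue theorem, ∮_C f(z) dz = 2πi · (sum of the residues of f at the poles inside |z| = 4).

The denominator factors as (z - 2*I)*(z + I), so the singularities of f are simple poles at z = 2*I, z = -I.
  |2*I|² = 4 < 16 = 4², so this pole is inside the contour.
  |-I|² = 1 < 16 = 4², so this pole is inside the contour.

With P(z) = exp(-z) and Q(z) = z^2 - I*z + 2, each pole is simple, so Res(f, z₀) = P(z₀)/Q'(z₀) with Q'(z) = 2*z - I.
  Res(f, 2*I) = P(2*I)/Q'(2*I) = (exp(-2*I))/(3*I) = -I*exp(-2*I)/3
  Res(f, -I) = P(-I)/Q'(-I) = (exp(I))/(-3*I) = I*exp(I)/3

Sum of residues inside C: -I*exp(-2*I)/3 + I*exp(I)/3
∮_C f(z) dz = 2πi · (-I*exp(-2*I)/3 + I*exp(I)/3) = 2*pi*exp(-2*I)/3 - 2*pi*exp(I)/3

Final answer: 2*pi*exp(-2*I)/3 - 2*pi*exp(I)/3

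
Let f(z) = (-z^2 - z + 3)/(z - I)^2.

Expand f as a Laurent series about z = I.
Put w = z - (I), i.e. z = w + I. The denominator is w^2, so it suffices to rewrite the numerator in powers of w.

P(z) = -z^2 - z + 3
P(w + I) = 4 - I + (-1 - 2*I)*w - w^2

Dividing each term by w^2:
  f = (4 - I)/w^2 + (-1 - 2*I)/w - 1

Substituting back w = z - I:
  f(z) = (4 - I)/(z - I)^2 + (-1 - 2*I)/(z - I) - 1

The series is finite because the numerator is a polynomial; the negative powers form the principal part, and the coefficient of 1/(z - I) gives Res(f, I) = -1 - 2*I.

Final answer: (4 - I)/(z - I)^2 + (-1 - 2*I)/(z - I) - 1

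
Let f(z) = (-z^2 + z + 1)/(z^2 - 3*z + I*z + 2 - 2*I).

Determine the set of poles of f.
The singularities of f are the zeros of the denominator. Factoring,
  z^2 - 3*z + I*z + 2 - 2*I = (z - 1 + I)*(z - 2)
so the candidates are z = 1 - I, z = 2.

Check the numerator P(z) = -z^2 + z + 1 at each one:
  P(1 - I) = 2 + I ≠ 0, so z = 1 - I is a (simple) pole.
  P(2) = -1 ≠ 0, so z = 2 is a (simple) pole.

Poles of f: {1 - I, 2}

Final answer: {1 - I, 2}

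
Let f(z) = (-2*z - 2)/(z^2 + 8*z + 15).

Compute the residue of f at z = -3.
2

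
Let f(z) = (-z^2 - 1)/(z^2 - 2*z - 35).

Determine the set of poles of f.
The singularities of f are the zeros of the denominator. Factoring,
  z^2 - 2*z - 35 = (z - 7)*(z + 5)
so the candidates are z = 7, z = -5.

Check the numerator P(z) = -z^2 - 1 at each one:
  P(7) = -50 ≠ 0, so z = 7 is a (simple) pole.
  P(-5) = -26 ≠ 0, so z = -5 is a (simple) pole.

Poles of f: {-5, 7}

Final answer: {-5, 7}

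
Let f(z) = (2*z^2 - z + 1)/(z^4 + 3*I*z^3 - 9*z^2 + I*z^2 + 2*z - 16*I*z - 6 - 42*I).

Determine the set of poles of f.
The singularities of f are the zeros of the denominator. Factoring,
  z^4 + 3*I*z^3 - 9*z^2 + I*z^2 + 2*z - 16*I*z - 6 - 42*I = (z + 3 + I)*(z - 3)*(z + 1 - I)*(z - 1 + 3*I)
so the candidates are z = -3 - I, z = 3, z = -1 + I, z = 1 - 3*I.

Check the numerator P(z) = 2*z^2 - z + 1 at each one:
  P(-3 - I) = 20 + 13*I ≠ 0, so z = -3 - I is a (simple) pole.
  P(3) = 16 ≠ 0, so z = 3 is a (simple) pole.
  P(-1 + I) = 2 - 5*I ≠ 0, so z = -1 + I is a (simple) pole.
  P(1 - 3*I) = -16 - 9*I ≠ 0, so z = 1 - 3*I is a (simple) pole.

Poles of f: {-3 - I, -1 + I, 1 - 3*I, 3}

Final answer: {-3 - I, -1 + I, 1 - 3*I, 3}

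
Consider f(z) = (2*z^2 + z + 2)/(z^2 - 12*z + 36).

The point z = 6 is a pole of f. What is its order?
Factor the denominator:
  z^2 - 12*z + 36 = (z - 6)^2

The numerator P(z) = 2*z^2 + z + 2 has P(6) = 80 ≠ 0, so no factor of (z - 6) cancels.
Near z = 6 we can therefore write f(z) = g(z)/(z - 6)^2 with g analytic at 6 and g(6) ≠ 0 (g is just the numerator).

Hence z = 6 is a pole of order 2.

Final answer: 2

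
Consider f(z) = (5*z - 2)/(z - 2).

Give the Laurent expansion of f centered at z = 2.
Put w = z - (2), i.e. z = w + 2. The denominator is w, so it suffices to rewrite the numerator in powers of w.

P(z) = 5*z - 2
P(w + 2) = 8 + 5*w

Dividing each term by w:
  f = 8/w + 5

Substituting back w = z - 2:
  f(z) = 8/(z - 2) + 5

The series is finite because the numerator is a polynomial; the negative powers form the principal part, and the coefficient of 1/(z - 2) gives Res(f, 2) = 8.

Final answer: 8/(z - 2) + 5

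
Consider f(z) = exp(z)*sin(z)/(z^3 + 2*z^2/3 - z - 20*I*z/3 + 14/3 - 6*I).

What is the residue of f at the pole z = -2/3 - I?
(18/145 - 81*I/580)*exp(-2/3 - I)*sin(2/3 + I)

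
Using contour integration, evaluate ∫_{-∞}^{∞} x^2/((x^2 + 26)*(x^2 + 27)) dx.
Let f(z) = z^2/((z^2 + 26)*(z^2 + 27)). The denominator has no real zeros and deg Q - deg P = 2 ≥ 2, so the integral of f over the upper semicircle |z| = R tends to 0 as R → ∞. Closing the contour in the upper half-plane,
  ∫_{-∞}^{∞} f(x) dx = 2πi · Σ Res(f, z_k)  over the poles with Im z_k > 0.

Zeros of the denominator: z^2 + 27 = 0 gives z = ±3*sqrt(3)*I; z^2 + 26 = 0 gives z = ±sqrt(26)*I.
Upper half-plane: z = sqrt(26)*I, z = 3*sqrt(3)*I (simple).

Each pole is a simple zero of Q(z) = z^4 + 53*z^2 + 702, so Res(f, z₀) = P(z₀)/Q'(z₀) with P(z) = z^2, Q'(z) = 4*z^3 + 106*z:
  Res(f, sqrt(26)*I) = (-26)/(2*sqrt(26)*I) = sqrt(26)*I/2
  Res(f, 3*sqrt(3)*I) = (-27)/(-6*sqrt(3)*I) = -3*sqrt(3)*I/2

Sum of residues: I*(-3*sqrt(3) + sqrt(26))/2
∫_{-∞}^{∞} f(x) dx = 2πi · (I*(-3*sqrt(3) + sqrt(26))/2) = pi*(-sqrt(26) + 3*sqrt(3))

Final answer: pi*(-sqrt(26) + 3*sqrt(3))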